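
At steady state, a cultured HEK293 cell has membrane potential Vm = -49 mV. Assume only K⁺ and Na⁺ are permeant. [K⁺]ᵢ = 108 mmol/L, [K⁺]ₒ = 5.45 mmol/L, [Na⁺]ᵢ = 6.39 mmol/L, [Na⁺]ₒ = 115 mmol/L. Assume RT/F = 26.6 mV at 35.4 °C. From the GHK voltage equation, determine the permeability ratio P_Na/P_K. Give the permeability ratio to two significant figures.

0.10

Let α = P_Na/P_K. GHK: Vm = 26.6·ln[(Kₒ + α·Naₒ)/(Kᵢ + α·Naᵢ)].
e^(Vm/26.6) = e^(-49.0/26.6) = 0.15848
So 0.15848·(Kᵢ + α·Naᵢ) = Kₒ + α·Naₒ → α = (0.15848·108.0 − 5.45) / (115.0 − 0.15848·6.39)
α = (17.12 − 5.45) / (115.0 − 1.013) = 11.67/114 = 0.1023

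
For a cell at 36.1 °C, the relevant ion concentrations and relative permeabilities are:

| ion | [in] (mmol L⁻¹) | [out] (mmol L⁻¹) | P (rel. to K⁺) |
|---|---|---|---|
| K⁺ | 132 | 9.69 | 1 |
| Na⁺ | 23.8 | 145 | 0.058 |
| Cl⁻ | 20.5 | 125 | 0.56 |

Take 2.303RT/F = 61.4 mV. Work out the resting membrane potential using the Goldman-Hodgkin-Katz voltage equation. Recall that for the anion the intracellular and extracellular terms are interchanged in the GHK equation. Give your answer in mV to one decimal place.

Vm = 61.4 · log₁₀[(Σ P·[cation]ₒ + Σ P·[anion]ᵢ) / (Σ P·[cation]ᵢ + Σ P·[anion]ₒ)]
Numerator = 1×9.69 + 0.058×145 + 0.56×20.5 = 29.58
Denominator = 1×132 + 0.058×23.8 + 0.56×125 = 203.4
Vm = 61.4 · log₁₀(0.14544) = 61.4 × (-0.8373) = -51.41 mV

-51.4 mV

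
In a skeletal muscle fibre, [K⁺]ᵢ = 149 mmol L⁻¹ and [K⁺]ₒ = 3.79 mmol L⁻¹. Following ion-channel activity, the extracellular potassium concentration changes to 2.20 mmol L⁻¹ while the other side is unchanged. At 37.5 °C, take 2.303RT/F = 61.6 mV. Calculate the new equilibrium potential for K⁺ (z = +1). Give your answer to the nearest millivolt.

-113 mV

After the shift: [K⁺]_out = 2.20, [K⁺]_in = 149 mmol L⁻¹.
E_new = (61.6/1)·log₁₀(2.20/149) = 61.60 · (-1.8308) = -112.78 mV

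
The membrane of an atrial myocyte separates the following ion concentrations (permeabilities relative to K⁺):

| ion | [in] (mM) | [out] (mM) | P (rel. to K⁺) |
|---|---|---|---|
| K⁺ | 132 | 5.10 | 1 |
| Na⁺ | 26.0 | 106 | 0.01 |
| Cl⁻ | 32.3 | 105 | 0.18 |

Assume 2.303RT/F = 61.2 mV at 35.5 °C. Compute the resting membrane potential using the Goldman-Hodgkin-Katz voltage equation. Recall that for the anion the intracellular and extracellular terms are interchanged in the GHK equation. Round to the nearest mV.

Vm = 61.2 · log₁₀[(Σ P·[cation]ₒ + Σ P·[anion]ᵢ) / (Σ P·[cation]ᵢ + Σ P·[anion]ₒ)]
Numerator = 1×5.10 + 0.01×106 + 0.18×32.3 = 11.97
Denominator = 1×132 + 0.01×26.0 + 0.18×105 = 151.2
Vm = 61.2 · log₁₀(0.079214) = 61.2 × (-1.1012) = -67.39 mV

-67 mV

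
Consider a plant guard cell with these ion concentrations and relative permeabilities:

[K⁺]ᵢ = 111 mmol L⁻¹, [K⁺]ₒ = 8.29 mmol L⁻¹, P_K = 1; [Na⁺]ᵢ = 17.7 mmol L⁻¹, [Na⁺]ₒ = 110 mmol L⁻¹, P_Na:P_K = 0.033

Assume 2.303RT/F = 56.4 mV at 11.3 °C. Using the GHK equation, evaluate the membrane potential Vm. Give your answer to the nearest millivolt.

-55 mV

Vm = 56.4 · log₁₀[(Σ P·[cation]ₒ + Σ P·[anion]ᵢ) / (Σ P·[cation]ᵢ + Σ P·[anion]ₒ)]
Numerator = 1×8.29 + 0.033×110 = 11.92
Denominator = 1×111 + 0.033×17.7 = 111.6
Vm = 56.4 · log₁₀(0.10683) = 56.4 × (-0.9713) = -54.78 mV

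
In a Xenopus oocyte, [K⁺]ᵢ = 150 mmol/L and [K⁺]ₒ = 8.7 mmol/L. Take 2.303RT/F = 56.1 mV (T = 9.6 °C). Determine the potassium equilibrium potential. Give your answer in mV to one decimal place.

-69.4 mV

E = (56.1/z) · log₁₀([K⁺]_out/[K⁺]_in) with z = +1.
= (56.1/1) · log₁₀(8.7/150) = 56.10 · log₁₀(0.058)
= 56.10 · (-1.2366) = -69.37 mV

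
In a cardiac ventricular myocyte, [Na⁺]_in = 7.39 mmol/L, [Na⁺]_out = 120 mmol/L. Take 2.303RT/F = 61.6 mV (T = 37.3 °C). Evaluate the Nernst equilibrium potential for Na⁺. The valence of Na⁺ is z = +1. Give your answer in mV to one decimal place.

74.6 mV

E = (61.6/z) · log₁₀([Na⁺]_out/[Na⁺]_in) with z = +1.
= (61.6/1) · log₁₀(120/7.39) = 61.60 · log₁₀(16.24)
= 61.60 · (1.2105) = 74.57 mV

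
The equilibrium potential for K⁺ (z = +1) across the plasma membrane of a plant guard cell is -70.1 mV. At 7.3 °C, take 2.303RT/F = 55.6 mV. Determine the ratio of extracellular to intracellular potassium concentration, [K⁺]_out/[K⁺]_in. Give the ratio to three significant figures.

0.0549

log₁₀([out]/[in]) = E·z/(55.6) = -70.1 × 1 / 55.6 = -1.2608
[out]/[in] = 10^(-1.2608) = 0.05485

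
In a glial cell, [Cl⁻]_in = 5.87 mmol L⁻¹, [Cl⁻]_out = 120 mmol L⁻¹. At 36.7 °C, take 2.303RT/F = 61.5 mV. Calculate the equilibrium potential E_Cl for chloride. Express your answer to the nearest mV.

-81 mV

E = (61.5/z) · log₁₀([Cl⁻]_out/[Cl⁻]_in) with z = -1.
For an anion, dividing by z = -1 reverses the sign.
= (61.5/-1) · log₁₀(120/5.87) = -61.50 · log₁₀(20.44)
= -61.50 · (1.3105) = -80.60 mV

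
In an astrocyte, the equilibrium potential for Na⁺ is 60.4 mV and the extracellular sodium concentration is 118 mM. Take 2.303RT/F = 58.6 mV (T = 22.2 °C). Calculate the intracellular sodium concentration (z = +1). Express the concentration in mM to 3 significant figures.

11.0 mM

Nernst: E = (58.6/1) · log₁₀([out]/[in]), so log₁₀([out]/[in]) = 60.4 × 1 / 58.6 = 1.0307.
[out]/[in] = 10^(1.0307) = 10.73.
[in] = 118 / 10.73 = 10.99 mM.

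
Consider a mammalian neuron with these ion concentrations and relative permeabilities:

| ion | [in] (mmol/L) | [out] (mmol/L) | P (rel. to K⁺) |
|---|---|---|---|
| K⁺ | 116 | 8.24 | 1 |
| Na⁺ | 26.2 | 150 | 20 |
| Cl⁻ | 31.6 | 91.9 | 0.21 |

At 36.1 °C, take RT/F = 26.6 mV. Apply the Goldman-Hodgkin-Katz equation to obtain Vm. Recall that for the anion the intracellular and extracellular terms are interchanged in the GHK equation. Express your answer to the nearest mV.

40 mV

Vm = 26.6 · ln[(Σ P·[cation]ₒ + Σ P·[anion]ᵢ) / (Σ P·[cation]ᵢ + Σ P·[anion]ₒ)]
Numerator = 1×8.24 + 20×150 + 0.21×31.6 = 3015
Denominator = 1×116 + 20×26.2 + 0.21×91.9 = 659.3
Vm = 26.6 · ln(4.5729) = 26.6 × (1.5201) = 40.44 mV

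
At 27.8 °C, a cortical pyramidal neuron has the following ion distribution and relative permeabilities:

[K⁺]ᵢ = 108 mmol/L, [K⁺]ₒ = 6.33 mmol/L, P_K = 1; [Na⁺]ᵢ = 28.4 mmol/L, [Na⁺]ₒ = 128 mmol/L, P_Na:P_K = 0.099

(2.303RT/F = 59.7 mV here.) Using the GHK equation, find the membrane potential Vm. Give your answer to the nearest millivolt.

-46 mV

Vm = 59.7 · log₁₀[(Σ P·[cation]ₒ + Σ P·[anion]ᵢ) / (Σ P·[cation]ᵢ + Σ P·[anion]ₒ)]
Numerator = 1×6.33 + 0.099×128 = 19
Denominator = 1×108 + 0.099×28.4 = 110.8
Vm = 59.7 · log₁₀(0.17148) = 59.7 × (-0.7658) = -45.72 mV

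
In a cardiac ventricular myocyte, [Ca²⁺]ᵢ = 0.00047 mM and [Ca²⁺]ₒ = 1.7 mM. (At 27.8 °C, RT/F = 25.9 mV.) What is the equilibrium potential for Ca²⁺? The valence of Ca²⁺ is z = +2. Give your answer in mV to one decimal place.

E = (25.9/z) · ln([Ca²⁺]_out/[Ca²⁺]_in) with z = +2.
= (25.9/2) · ln(1.7/0.00047) = 12.95 · ln(3617)
= 12.95 · (8.1934) = 106.10 mV

106.1 mV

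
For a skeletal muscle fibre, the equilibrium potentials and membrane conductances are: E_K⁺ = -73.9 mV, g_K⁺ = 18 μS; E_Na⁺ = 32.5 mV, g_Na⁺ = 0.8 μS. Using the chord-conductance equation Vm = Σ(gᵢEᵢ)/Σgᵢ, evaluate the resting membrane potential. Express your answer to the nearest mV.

Σ gᵢEᵢ = 18·(-73.9) + 0.8·(32.5) = -1304.20
Σ gᵢ = 18 + 0.8 = 18.8
Vm = -1304.20 / 18.8 = -69.37 mV

-69 mV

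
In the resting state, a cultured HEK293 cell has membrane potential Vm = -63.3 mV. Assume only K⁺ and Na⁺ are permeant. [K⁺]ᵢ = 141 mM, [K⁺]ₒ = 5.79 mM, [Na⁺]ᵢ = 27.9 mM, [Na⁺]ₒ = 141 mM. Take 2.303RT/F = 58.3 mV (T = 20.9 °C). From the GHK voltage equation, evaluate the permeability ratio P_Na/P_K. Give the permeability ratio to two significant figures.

0.042

Let α = P_Na/P_K. GHK: Vm = 58.3·log₁₀[(Kₒ + α·Naₒ)/(Kᵢ + α·Naᵢ)].
10^(Vm/58.3) = 10^(-63.3/58.3) = 0.08208
So 0.08208·(Kᵢ + α·Naᵢ) = Kₒ + α·Naₒ → α = (0.08208·141.0 − 5.79) / (141.0 − 0.08208·27.9)
α = (11.57 − 5.79) / (141.0 − 2.29) = 5.783/138.7 = 0.04169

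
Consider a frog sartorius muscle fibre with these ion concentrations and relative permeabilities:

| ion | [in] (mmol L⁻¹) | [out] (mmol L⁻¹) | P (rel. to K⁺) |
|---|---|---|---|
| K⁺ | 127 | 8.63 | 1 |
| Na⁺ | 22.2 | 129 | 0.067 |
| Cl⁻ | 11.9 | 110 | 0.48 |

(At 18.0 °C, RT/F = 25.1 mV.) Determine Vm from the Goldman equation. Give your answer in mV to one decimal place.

-51.8 mV

Vm = 25.1 · ln[(Σ P·[cation]ₒ + Σ P·[anion]ᵢ) / (Σ P·[cation]ᵢ + Σ P·[anion]ₒ)]
Numerator = 1×8.63 + 0.067×129 + 0.48×11.9 = 22.99
Denominator = 1×127 + 0.067×22.2 + 0.48×110 = 181.3
Vm = 25.1 · ln(0.12679) = 25.1 × (-2.0652) = -51.84 mV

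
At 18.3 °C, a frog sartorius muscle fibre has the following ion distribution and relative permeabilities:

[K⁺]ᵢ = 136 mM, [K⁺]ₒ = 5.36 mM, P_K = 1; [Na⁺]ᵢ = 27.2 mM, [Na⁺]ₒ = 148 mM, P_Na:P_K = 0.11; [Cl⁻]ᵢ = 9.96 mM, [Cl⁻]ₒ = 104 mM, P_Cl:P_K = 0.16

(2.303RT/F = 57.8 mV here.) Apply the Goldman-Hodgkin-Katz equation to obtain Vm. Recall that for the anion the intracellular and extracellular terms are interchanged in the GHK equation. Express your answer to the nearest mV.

Vm = 57.8 · log₁₀[(Σ P·[cation]ₒ + Σ P·[anion]ᵢ) / (Σ P·[cation]ᵢ + Σ P·[anion]ₒ)]
Numerator = 1×5.36 + 0.11×148 + 0.16×9.96 = 23.23
Denominator = 1×136 + 0.11×27.2 + 0.16×104 = 155.6
Vm = 57.8 · log₁₀(0.14929) = 57.8 × (-0.8260) = -47.74 mV

-48 mV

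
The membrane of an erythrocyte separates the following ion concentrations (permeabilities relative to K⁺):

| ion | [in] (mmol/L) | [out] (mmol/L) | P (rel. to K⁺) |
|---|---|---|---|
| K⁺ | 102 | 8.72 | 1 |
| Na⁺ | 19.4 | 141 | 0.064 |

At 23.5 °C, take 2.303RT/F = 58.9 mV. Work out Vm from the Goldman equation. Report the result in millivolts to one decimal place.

Vm = 58.9 · log₁₀[(Σ P·[cation]ₒ + Σ P·[anion]ᵢ) / (Σ P·[cation]ᵢ + Σ P·[anion]ₒ)]
Numerator = 1×8.72 + 0.064×141 = 17.74
Denominator = 1×102 + 0.064×19.4 = 103.2
Vm = 58.9 · log₁₀(0.17187) = 58.9 × (-0.7648) = -45.05 mV

-45.0 mV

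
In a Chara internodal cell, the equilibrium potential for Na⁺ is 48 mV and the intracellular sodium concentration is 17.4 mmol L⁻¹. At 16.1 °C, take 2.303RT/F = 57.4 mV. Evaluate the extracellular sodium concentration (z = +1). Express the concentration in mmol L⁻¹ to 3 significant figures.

Nernst: E = (57.4/1) · log₁₀([out]/[in]), so log₁₀([out]/[in]) = 48.0 × 1 / 57.4 = 0.8362.
[out]/[in] = 10^(0.8362) = 6.859.
[out] = 6.859 × 17.4 = 119.3 mmol L⁻¹.

119 mmol L⁻¹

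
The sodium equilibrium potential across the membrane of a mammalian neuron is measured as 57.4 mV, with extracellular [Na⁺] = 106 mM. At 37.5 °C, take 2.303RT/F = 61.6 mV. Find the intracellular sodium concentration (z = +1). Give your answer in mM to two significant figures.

Nernst: E = (61.6/1) · log₁₀([out]/[in]), so log₁₀([out]/[in]) = 57.4 × 1 / 61.6 = 0.9318.
[out]/[in] = 10^(0.9318) = 8.547.
[in] = 106 / 8.547 = 12.4 mM.

12 mM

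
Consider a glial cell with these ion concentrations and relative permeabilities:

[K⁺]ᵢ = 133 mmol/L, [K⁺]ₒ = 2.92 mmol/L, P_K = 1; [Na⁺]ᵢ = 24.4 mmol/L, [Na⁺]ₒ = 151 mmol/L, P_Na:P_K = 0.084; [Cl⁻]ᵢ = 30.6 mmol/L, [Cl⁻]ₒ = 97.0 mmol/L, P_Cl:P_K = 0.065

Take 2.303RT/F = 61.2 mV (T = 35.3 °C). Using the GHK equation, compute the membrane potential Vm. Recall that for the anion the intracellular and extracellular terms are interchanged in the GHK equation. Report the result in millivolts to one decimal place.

Vm = 61.2 · log₁₀[(Σ P·[cation]ₒ + Σ P·[anion]ᵢ) / (Σ P·[cation]ᵢ + Σ P·[anion]ₒ)]
Numerator = 1×2.92 + 0.084×151 + 0.065×30.6 = 17.59
Denominator = 1×133 + 0.084×24.4 + 0.065×97.0 = 141.4
Vm = 61.2 · log₁₀(0.12446) = 61.2 × (-0.9050) = -55.38 mV

-55.4 mV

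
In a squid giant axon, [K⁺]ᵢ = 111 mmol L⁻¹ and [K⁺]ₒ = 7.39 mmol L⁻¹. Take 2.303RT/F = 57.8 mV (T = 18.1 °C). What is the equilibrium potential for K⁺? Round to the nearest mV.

E = (57.8/z) · log₁₀([K⁺]_out/[K⁺]_in) with z = +1.
= (57.8/1) · log₁₀(7.39/111) = 57.80 · log₁₀(0.06658)
= 57.80 · (-1.1767) = -68.01 mV

-68 mV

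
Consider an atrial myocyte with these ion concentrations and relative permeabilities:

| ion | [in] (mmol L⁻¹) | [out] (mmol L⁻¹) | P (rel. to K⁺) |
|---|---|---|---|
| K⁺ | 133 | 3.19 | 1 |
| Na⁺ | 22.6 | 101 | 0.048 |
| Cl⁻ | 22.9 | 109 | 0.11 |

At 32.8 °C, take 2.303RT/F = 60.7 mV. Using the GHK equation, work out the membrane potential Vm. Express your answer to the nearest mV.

-69 mV

Vm = 60.7 · log₁₀[(Σ P·[cation]ₒ + Σ P·[anion]ᵢ) / (Σ P·[cation]ᵢ + Σ P·[anion]ₒ)]
Numerator = 1×3.19 + 0.048×101 + 0.11×22.9 = 10.56
Denominator = 1×133 + 0.048×22.6 + 0.11×109 = 146.1
Vm = 60.7 · log₁₀(0.072271) = 60.7 × (-1.1410) = -69.26 mV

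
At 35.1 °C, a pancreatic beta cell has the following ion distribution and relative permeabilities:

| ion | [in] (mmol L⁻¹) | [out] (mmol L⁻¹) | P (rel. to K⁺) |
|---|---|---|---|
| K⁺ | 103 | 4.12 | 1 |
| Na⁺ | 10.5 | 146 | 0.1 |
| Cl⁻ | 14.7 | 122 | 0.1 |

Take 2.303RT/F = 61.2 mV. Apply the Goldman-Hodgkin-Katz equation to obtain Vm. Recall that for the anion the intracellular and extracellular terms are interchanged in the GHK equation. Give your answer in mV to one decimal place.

Vm = 61.2 · log₁₀[(Σ P·[cation]ₒ + Σ P·[anion]ᵢ) / (Σ P·[cation]ᵢ + Σ P·[anion]ₒ)]
Numerator = 1×4.12 + 0.1×146 + 0.1×14.7 = 20.19
Denominator = 1×103 + 0.1×10.5 + 0.1×122 = 116.2
Vm = 61.2 · log₁₀(0.17368) = 61.2 × (-0.7603) = -46.53 mV

-46.5 mV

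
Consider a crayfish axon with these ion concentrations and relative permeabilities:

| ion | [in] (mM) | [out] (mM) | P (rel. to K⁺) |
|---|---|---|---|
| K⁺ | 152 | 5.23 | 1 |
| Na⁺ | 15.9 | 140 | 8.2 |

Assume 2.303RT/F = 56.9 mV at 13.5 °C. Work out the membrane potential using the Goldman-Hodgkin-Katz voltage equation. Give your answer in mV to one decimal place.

Vm = 56.9 · log₁₀[(Σ P·[cation]ₒ + Σ P·[anion]ᵢ) / (Σ P·[cation]ᵢ + Σ P·[anion]ₒ)]
Numerator = 1×5.23 + 8.2×140 = 1153
Denominator = 1×152 + 8.2×15.9 = 282.4
Vm = 56.9 · log₁₀(4.084) = 56.9 × (0.6111) = 34.77 mV

34.8 mV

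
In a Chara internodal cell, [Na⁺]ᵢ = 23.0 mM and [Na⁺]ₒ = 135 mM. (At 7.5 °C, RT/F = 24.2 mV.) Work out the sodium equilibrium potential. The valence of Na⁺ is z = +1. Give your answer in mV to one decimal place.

E = (24.2/z) · ln([Na⁺]_out/[Na⁺]_in) with z = +1.
= (24.2/1) · ln(135/23.0) = 24.20 · ln(5.87)
= 24.20 · (1.7698) = 42.83 mV

42.8 mV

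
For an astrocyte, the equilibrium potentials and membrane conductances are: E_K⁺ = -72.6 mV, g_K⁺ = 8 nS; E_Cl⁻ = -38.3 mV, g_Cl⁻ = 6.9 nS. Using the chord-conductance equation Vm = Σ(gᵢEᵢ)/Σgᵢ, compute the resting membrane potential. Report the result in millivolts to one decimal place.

Σ gᵢEᵢ = 8·(-72.6) + 6.9·(-38.3) = -845.07
Σ gᵢ = 8 + 6.9 = 14.9
Vm = -845.07 / 14.9 = -56.72 mV

-56.7 mV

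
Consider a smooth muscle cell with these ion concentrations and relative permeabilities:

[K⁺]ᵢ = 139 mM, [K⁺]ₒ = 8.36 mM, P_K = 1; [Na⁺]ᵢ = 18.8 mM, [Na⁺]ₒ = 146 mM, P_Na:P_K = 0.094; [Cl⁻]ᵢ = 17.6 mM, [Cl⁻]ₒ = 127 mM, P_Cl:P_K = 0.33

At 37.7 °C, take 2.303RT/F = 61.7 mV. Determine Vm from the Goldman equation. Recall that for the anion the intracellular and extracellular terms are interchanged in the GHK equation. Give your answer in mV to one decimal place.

-50.4 mV

Vm = 61.7 · log₁₀[(Σ P·[cation]ₒ + Σ P·[anion]ᵢ) / (Σ P·[cation]ᵢ + Σ P·[anion]ₒ)]
Numerator = 1×8.36 + 0.094×146 + 0.33×17.6 = 27.89
Denominator = 1×139 + 0.094×18.8 + 0.33×127 = 182.7
Vm = 61.7 · log₁₀(0.15268) = 61.7 × (-0.8162) = -50.36 mV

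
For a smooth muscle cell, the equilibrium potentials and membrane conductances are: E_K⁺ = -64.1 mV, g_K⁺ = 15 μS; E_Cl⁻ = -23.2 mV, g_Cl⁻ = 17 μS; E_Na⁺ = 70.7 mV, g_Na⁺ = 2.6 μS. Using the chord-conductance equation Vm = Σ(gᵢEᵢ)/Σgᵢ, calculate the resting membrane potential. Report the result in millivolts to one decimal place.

Σ gᵢEᵢ = 15·(-64.1) + 17·(-23.2) + 2.6·(70.7) = -1172.08
Σ gᵢ = 15 + 17 + 2.6 = 34.6
Vm = -1172.08 / 34.6 = -33.88 mV

-33.9 mV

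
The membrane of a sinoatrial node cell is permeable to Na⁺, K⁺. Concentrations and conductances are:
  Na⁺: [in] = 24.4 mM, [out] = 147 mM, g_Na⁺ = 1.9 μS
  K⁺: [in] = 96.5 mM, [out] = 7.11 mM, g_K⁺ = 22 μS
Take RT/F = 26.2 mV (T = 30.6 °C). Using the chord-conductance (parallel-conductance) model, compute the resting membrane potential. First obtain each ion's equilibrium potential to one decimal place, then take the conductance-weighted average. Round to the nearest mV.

E_Na⁺ = (26.2/1)·ln(147/24.4) = 47.1 mV
E_K⁺ = (26.2/1)·ln(7.11/96.5) = -68.3 mV
Vm = (Σ gᵢEᵢ)/(Σ gᵢ) = (1.9·47.1 + 22·-68.3) / (1.9 + 22)
= -1413.11 / 23.9 = -59.13 mV

-59 mV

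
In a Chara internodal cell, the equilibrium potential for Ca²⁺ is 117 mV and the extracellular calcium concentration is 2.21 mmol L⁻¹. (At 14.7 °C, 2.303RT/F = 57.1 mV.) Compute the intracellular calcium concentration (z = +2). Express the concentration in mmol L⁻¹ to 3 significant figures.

Nernst: E = (57.1/2) · log₁₀([out]/[in]), so log₁₀([out]/[in]) = 117.0 × 2 / 57.1 = 4.0981.
[out]/[in] = 10^(4.0981) = 1.253e+04.
[in] = 2.21 / 1.253e+04 = 0.0001763 mmol L⁻¹.

0.000176 mmol L⁻¹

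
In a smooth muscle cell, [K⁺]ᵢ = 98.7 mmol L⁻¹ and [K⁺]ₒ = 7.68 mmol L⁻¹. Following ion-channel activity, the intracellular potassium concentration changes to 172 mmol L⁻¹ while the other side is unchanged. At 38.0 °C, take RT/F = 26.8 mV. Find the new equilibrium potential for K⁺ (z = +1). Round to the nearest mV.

After the shift: [K⁺]_out = 7.68, [K⁺]_in = 172 mmol L⁻¹.
E_new = (26.8/1)·ln(7.68/172) = 26.80 · (-3.1089) = -83.32 mV

-83 mV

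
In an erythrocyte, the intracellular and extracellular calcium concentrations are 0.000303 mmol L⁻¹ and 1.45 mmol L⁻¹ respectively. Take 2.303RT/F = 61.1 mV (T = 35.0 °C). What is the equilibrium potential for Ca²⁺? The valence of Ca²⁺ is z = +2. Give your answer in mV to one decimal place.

112.4 mV

E = (61.1/z) · log₁₀([Ca²⁺]_out/[Ca²⁺]_in) with z = +2.
= (61.1/2) · log₁₀(1.45/0.000303) = 30.55 · log₁₀(4785)
= 30.55 · (3.6799) = 112.42 mV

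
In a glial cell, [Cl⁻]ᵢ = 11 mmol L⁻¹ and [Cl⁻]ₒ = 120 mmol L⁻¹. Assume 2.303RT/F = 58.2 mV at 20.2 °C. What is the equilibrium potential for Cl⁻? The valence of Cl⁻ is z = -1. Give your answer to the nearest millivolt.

E = (58.2/z) · log₁₀([Cl⁻]_out/[Cl⁻]_in) with z = -1.
For an anion, dividing by z = -1 reverses the sign.
= (58.2/-1) · log₁₀(120/11) = -58.20 · log₁₀(10.91)
= -58.20 · (1.0378) = -60.40 mV

-60 mV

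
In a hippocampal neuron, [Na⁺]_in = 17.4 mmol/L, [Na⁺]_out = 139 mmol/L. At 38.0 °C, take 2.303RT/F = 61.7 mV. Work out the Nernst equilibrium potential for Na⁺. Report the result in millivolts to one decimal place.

55.7 mV

E = (61.7/z) · log₁₀([Na⁺]_out/[Na⁺]_in) with z = +1.
= (61.7/1) · log₁₀(139/17.4) = 61.70 · log₁₀(7.989)
= 61.70 · (0.9025) = 55.68 mV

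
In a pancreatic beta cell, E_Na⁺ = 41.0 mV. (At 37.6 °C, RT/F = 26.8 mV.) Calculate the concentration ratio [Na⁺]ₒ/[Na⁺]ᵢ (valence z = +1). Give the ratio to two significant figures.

ln([out]/[in]) = E·z/(26.8) = 41.0 × 1 / 26.8 = 1.5299
[out]/[in] = e^(1.5299) = 4.617

4.6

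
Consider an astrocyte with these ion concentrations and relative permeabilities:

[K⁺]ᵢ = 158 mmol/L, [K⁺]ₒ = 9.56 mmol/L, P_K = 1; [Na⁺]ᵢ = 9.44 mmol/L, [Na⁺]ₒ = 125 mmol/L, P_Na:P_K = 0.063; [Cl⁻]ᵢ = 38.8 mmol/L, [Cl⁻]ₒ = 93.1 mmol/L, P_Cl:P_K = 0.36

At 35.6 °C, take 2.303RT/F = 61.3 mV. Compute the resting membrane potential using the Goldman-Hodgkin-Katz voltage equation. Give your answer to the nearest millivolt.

-48 mV

Vm = 61.3 · log₁₀[(Σ P·[cation]ₒ + Σ P·[anion]ᵢ) / (Σ P·[cation]ᵢ + Σ P·[anion]ₒ)]
Numerator = 1×9.56 + 0.063×125 + 0.36×38.8 = 31.4
Denominator = 1×158 + 0.063×9.44 + 0.36×93.1 = 192.1
Vm = 61.3 · log₁₀(0.16346) = 61.3 × (-0.7866) = -48.22 mV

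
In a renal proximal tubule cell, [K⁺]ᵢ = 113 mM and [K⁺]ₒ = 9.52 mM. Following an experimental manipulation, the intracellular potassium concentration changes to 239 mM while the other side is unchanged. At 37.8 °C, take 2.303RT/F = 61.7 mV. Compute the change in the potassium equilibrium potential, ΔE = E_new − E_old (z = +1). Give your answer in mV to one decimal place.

-20.1 mV

E_old = (61.7/1)·log₁₀(9.52/113) = -66.29 mV
E_new = (61.7/1)·log₁₀(9.52/239) = -86.37 mV
ΔE = -86.37 − (-66.29) = -20.07 mV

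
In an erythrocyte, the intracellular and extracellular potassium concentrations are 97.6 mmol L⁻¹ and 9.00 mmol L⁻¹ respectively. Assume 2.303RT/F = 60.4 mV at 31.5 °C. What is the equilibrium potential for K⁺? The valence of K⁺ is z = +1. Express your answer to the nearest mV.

-63 mV

E = (60.4/z) · log₁₀([K⁺]_out/[K⁺]_in) with z = +1.
= (60.4/1) · log₁₀(9.00/97.6) = 60.40 · log₁₀(0.09221)
= 60.40 · (-1.0352) = -62.53 mV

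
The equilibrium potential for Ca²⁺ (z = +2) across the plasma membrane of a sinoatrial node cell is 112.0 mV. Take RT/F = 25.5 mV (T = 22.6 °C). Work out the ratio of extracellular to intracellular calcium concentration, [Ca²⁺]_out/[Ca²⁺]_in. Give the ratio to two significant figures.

ln([out]/[in]) = E·z/(25.5) = 112.0 × 2 / 25.5 = 8.7843
[out]/[in] = e^(8.7843) = 6531

6500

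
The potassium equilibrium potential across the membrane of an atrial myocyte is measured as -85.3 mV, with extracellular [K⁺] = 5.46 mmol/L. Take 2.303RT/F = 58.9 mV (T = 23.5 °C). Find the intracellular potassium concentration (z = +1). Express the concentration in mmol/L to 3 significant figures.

153 mmol/L

Nernst: E = (58.9/1) · log₁₀([out]/[in]), so log₁₀([out]/[in]) = -85.3 × 1 / 58.9 = -1.4482.
[out]/[in] = 10^(-1.4482) = 0.03563.
[in] = 5.46 / 0.03563 = 153.3 mmol/L.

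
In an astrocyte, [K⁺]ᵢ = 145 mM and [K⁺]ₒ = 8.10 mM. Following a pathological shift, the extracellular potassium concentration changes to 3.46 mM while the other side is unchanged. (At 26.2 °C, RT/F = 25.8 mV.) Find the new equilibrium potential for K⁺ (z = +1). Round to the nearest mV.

-96 mV

After the shift: [K⁺]_out = 3.46, [K⁺]_in = 145 mM.
E_new = (25.8/1)·ln(3.46/145) = 25.80 · (-3.7355) = -96.38 mV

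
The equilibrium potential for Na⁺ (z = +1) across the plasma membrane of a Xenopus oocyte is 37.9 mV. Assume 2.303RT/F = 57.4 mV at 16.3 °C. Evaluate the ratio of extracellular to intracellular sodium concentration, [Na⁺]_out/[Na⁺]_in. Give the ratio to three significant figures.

4.57

log₁₀([out]/[in]) = E·z/(57.4) = 37.9 × 1 / 57.4 = 0.6603
[out]/[in] = 10^(0.6603) = 4.574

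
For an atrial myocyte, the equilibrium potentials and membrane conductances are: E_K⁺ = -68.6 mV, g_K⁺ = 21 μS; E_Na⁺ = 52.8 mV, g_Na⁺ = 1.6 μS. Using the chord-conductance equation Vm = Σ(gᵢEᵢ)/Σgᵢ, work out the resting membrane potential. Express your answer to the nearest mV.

-60 mV

Σ gᵢEᵢ = 21·(-68.6) + 1.6·(52.8) = -1356.12
Σ gᵢ = 21 + 1.6 = 22.6
Vm = -1356.12 / 22.6 = -60.01 mV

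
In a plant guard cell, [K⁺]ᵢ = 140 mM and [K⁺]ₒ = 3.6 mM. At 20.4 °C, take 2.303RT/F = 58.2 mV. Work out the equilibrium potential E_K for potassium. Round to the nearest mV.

E = (58.2/z) · log₁₀([K⁺]_out/[K⁺]_in) with z = +1.
= (58.2/1) · log₁₀(3.6/140) = 58.20 · log₁₀(0.02571)
= 58.20 · (-1.5898) = -92.53 mV

-93 mV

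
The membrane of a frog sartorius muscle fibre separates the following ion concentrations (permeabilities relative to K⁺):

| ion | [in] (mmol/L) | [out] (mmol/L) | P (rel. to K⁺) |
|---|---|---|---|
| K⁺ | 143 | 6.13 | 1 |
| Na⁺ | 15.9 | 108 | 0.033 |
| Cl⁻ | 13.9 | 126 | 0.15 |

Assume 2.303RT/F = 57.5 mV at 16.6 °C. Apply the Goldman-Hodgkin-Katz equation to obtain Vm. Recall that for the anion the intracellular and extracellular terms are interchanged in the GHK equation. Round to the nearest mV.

Vm = 57.5 · log₁₀[(Σ P·[cation]ₒ + Σ P·[anion]ᵢ) / (Σ P·[cation]ᵢ + Σ P·[anion]ₒ)]
Numerator = 1×6.13 + 0.033×108 + 0.15×13.9 = 11.78
Denominator = 1×143 + 0.033×15.9 + 0.15×126 = 162.4
Vm = 57.5 · log₁₀(0.07252) = 57.5 × (-1.1395) = -65.52 mV

-66 mV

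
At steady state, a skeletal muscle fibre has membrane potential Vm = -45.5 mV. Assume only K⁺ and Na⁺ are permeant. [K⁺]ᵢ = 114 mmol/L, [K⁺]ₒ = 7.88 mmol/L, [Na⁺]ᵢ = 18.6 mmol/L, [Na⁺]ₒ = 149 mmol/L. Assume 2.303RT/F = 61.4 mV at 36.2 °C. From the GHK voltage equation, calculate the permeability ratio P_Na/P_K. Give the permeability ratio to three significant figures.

Let α = P_Na/P_K. GHK: Vm = 61.4·log₁₀[(Kₒ + α·Naₒ)/(Kᵢ + α·Naᵢ)].
10^(Vm/61.4) = 10^(-45.5/61.4) = 0.18153
So 0.18153·(Kᵢ + α·Naᵢ) = Kₒ + α·Naₒ → α = (0.18153·114.0 − 7.88) / (149.0 − 0.18153·18.6)
α = (20.69 − 7.88) / (149.0 − 3.377) = 12.81/145.6 = 0.088

0.0880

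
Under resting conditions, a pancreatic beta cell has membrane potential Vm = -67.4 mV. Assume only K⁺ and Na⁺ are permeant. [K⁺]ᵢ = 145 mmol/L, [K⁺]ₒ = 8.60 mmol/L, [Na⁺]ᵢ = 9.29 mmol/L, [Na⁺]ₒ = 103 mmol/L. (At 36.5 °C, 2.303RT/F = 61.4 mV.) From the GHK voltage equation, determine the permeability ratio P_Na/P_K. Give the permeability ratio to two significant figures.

Let α = P_Na/P_K. GHK: Vm = 61.4·log₁₀[(Kₒ + α·Naₒ)/(Kᵢ + α·Naᵢ)].
10^(Vm/61.4) = 10^(-67.4/61.4) = 0.079851
So 0.079851·(Kᵢ + α·Naᵢ) = Kₒ + α·Naₒ → α = (0.079851·145.0 − 8.6) / (103.0 − 0.079851·9.29)
α = (11.58 − 8.6) / (103.0 − 0.7418) = 2.978/102.3 = 0.02913

0.029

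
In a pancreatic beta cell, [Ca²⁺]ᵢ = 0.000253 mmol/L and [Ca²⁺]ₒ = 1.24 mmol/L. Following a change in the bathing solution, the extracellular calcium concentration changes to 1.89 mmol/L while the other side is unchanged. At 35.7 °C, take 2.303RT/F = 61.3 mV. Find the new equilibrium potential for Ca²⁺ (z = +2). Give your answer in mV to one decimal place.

After the shift: [Ca²⁺]_out = 1.89, [Ca²⁺]_in = 0.000253 mmol/L.
E_new = (61.3/2)·log₁₀(1.89/0.000253) = 30.65 · (3.8733) = 118.72 mV

118.7 mV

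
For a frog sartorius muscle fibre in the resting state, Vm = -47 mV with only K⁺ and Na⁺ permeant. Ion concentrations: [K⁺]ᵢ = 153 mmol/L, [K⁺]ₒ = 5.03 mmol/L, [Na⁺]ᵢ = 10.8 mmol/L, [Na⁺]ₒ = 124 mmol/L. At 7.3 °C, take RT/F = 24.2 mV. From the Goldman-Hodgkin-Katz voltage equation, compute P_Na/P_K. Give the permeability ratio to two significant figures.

Let α = P_Na/P_K. GHK: Vm = 24.2·ln[(Kₒ + α·Naₒ)/(Kᵢ + α·Naᵢ)].
e^(Vm/24.2) = e^(-47.0/24.2) = 0.1434
So 0.1434·(Kᵢ + α·Naᵢ) = Kₒ + α·Naₒ → α = (0.1434·153.0 − 5.03) / (124.0 − 0.1434·10.8)
α = (21.94 − 5.03) / (124.0 − 1.549) = 16.91/122.5 = 0.1381

0.14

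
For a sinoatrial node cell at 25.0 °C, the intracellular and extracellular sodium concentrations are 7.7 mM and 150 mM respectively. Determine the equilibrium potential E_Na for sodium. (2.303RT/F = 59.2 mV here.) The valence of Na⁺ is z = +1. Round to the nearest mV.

76 mV

E = (59.2/z) · log₁₀([Na⁺]_out/[Na⁺]_in) with z = +1.
= (59.2/1) · log₁₀(150/7.7) = 59.20 · log₁₀(19.48)
= 59.20 · (1.2896) = 76.34 mV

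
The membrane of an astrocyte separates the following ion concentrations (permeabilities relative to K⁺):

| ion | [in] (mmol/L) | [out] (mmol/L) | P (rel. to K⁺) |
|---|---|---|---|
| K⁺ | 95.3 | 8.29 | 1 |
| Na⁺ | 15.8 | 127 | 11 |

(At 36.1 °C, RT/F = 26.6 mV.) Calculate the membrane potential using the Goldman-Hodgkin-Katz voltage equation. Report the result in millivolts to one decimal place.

Vm = 26.6 · ln[(Σ P·[cation]ₒ + Σ P·[anion]ᵢ) / (Σ P·[cation]ᵢ + Σ P·[anion]ₒ)]
Numerator = 1×8.29 + 11×127 = 1405
Denominator = 1×95.3 + 11×15.8 = 269.1
Vm = 26.6 · ln(5.2222) = 26.6 × (1.6529) = 43.97 mV

44.0 mV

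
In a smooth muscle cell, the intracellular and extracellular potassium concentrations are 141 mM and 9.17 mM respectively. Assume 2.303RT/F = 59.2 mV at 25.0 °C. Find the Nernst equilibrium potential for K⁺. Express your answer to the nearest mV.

-70 mV

E = (59.2/z) · log₁₀([K⁺]_out/[K⁺]_in) with z = +1.
= (59.2/1) · log₁₀(9.17/141) = 59.20 · log₁₀(0.06504)
= 59.20 · (-1.1868) = -70.26 mV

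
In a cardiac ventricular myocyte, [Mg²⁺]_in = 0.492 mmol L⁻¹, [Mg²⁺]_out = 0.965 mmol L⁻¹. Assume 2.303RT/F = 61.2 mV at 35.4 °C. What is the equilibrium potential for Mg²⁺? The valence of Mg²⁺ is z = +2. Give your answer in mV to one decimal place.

9.0 mV

E = (61.2/z) · log₁₀([Mg²⁺]_out/[Mg²⁺]_in) with z = +2.
= (61.2/2) · log₁₀(0.965/0.492) = 30.60 · log₁₀(1.961)
= 30.60 · (0.2926) = 8.95 mV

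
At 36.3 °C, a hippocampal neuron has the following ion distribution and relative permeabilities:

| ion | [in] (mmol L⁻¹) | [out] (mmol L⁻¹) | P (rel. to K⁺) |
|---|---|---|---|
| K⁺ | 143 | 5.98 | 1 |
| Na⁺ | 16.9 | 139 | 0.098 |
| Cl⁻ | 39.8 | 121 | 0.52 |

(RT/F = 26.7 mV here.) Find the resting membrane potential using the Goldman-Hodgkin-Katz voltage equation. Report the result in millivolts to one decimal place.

Vm = 26.7 · ln[(Σ P·[cation]ₒ + Σ P·[anion]ᵢ) / (Σ P·[cation]ᵢ + Σ P·[anion]ₒ)]
Numerator = 1×5.98 + 0.098×139 + 0.52×39.8 = 40.3
Denominator = 1×143 + 0.098×16.9 + 0.52×121 = 207.6
Vm = 26.7 · ln(0.19414) = 26.7 × (-1.6392) = -43.77 mV

-43.8 mV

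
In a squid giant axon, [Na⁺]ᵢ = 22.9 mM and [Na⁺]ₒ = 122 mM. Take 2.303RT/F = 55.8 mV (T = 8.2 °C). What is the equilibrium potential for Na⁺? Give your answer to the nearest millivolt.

41 mV

E = (55.8/z) · log₁₀([Na⁺]_out/[Na⁺]_in) with z = +1.
= (55.8/1) · log₁₀(122/22.9) = 55.80 · log₁₀(5.328)
= 55.80 · (0.7265) = 40.54 mV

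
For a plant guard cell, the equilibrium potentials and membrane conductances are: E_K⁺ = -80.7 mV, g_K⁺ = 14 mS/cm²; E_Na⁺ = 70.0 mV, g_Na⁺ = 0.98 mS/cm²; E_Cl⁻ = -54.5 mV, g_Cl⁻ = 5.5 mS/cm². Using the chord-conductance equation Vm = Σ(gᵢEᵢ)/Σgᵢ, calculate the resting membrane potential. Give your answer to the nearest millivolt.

-66 mV

Σ gᵢEᵢ = 14·(-80.7) + 0.98·(70.0) + 5.5·(-54.5) = -1360.95
Σ gᵢ = 14 + 0.98 + 5.5 = 20.48
Vm = -1360.95 / 20.48 = -66.45 mV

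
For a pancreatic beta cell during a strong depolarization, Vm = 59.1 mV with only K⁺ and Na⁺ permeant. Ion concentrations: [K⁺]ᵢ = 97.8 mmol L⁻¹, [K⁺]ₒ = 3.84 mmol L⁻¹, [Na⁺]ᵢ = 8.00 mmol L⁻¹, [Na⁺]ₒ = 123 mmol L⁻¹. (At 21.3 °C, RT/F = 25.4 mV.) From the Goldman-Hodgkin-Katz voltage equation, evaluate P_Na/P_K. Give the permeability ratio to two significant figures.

Let α = P_Na/P_K. GHK: Vm = 25.4·ln[(Kₒ + α·Naₒ)/(Kᵢ + α·Naᵢ)].
e^(Vm/25.4) = e^(59.1/25.4) = 10.245
So 10.245·(Kᵢ + α·Naᵢ) = Kₒ + α·Naₒ → α = (10.245·97.8 − 3.84) / (123.0 − 10.245·8.0)
α = (1002 − 3.84) / (123.0 − 81.96) = 998.1/41.04 = 24.32

24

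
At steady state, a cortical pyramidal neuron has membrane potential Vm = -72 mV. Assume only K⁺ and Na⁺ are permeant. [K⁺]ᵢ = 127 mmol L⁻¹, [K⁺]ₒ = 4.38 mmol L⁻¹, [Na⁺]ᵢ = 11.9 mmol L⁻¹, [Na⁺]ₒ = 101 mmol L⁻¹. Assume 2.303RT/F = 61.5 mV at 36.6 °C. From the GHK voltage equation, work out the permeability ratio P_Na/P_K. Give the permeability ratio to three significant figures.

0.0418

Let α = P_Na/P_K. GHK: Vm = 61.5·log₁₀[(Kₒ + α·Naₒ)/(Kᵢ + α·Naᵢ)].
10^(Vm/61.5) = 10^(-72.0/61.5) = 0.067494
So 0.067494·(Kᵢ + α·Naᵢ) = Kₒ + α·Naₒ → α = (0.067494·127.0 − 4.38) / (101.0 − 0.067494·11.9)
α = (8.572 − 4.38) / (101.0 − 0.8032) = 4.192/100.2 = 0.04184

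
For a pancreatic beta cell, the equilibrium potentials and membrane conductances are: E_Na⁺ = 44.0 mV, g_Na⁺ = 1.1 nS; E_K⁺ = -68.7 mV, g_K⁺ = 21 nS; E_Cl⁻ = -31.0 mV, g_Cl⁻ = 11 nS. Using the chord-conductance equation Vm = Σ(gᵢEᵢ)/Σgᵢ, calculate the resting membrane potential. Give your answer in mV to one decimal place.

-52.4 mV

Σ gᵢEᵢ = 1.1·(44.0) + 21·(-68.7) + 11·(-31.0) = -1735.30
Σ gᵢ = 1.1 + 21 + 11 = 33.1
Vm = -1735.30 / 33.1 = -52.43 mV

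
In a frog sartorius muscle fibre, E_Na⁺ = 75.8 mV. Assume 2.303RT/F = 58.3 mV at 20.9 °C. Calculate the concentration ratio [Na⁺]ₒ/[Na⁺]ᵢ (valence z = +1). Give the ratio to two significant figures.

log₁₀([out]/[in]) = E·z/(58.3) = 75.8 × 1 / 58.3 = 1.3002
[out]/[in] = 10^(1.3002) = 19.96

20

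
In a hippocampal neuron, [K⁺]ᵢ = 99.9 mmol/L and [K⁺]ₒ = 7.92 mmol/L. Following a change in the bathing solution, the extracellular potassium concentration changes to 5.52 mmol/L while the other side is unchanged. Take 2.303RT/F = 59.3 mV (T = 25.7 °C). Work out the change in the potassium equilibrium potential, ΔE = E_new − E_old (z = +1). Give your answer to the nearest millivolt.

E_old = (59.3/1)·log₁₀(7.92/99.9) = -65.28 mV
E_new = (59.3/1)·log₁₀(5.52/99.9) = -74.58 mV
ΔE = -74.58 − (-65.28) = -9.30 mV

-9 mV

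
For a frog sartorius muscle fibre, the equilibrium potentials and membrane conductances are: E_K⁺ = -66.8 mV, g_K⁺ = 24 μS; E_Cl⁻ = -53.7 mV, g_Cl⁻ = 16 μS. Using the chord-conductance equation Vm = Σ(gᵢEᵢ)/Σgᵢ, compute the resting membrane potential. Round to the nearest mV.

Σ gᵢEᵢ = 24·(-66.8) + 16·(-53.7) = -2462.40
Σ gᵢ = 24 + 16 = 40
Vm = -2462.40 / 40 = -61.56 mV

-62 mV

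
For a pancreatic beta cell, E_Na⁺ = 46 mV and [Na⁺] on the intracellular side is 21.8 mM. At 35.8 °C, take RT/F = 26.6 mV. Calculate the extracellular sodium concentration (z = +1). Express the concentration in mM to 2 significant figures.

Nernst: E = (26.6/1) · ln([out]/[in]), so ln([out]/[in]) = 46.0 × 1 / 26.6 = 1.7293.
[out]/[in] = e^(1.7293) = 5.637.
[out] = 5.637 × 21.8 = 122.9 mM.

120 mM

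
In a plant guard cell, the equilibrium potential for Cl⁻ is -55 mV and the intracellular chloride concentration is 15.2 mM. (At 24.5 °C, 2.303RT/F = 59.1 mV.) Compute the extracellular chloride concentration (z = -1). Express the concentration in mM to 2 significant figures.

Nernst: E = (59.1/-1) · log₁₀([out]/[in]), so log₁₀([out]/[in]) = -55.0 × -1 / 59.1 = 0.9306.
[out]/[in] = 10^(0.9306) = 8.524.
[out] = 8.524 × 15.2 = 129.6 mM.

130 mM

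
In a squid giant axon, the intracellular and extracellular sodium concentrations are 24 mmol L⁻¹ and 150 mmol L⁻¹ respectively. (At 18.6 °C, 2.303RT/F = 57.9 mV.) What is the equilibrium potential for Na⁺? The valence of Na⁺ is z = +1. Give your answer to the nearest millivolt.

E = (57.9/z) · log₁₀([Na⁺]_out/[Na⁺]_in) with z = +1.
= (57.9/1) · log₁₀(150/24) = 57.90 · log₁₀(6.25)
= 57.90 · (0.7959) = 46.08 mV

46 mV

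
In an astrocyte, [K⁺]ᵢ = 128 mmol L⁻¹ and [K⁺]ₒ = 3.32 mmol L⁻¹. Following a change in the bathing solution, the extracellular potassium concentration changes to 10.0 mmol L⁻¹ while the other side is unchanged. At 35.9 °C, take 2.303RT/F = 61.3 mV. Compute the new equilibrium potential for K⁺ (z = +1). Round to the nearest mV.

-68 mV

After the shift: [K⁺]_out = 10.0, [K⁺]_in = 128 mmol L⁻¹.
E_new = (61.3/1)·log₁₀(10.0/128) = 61.30 · (-1.1072) = -67.87 mV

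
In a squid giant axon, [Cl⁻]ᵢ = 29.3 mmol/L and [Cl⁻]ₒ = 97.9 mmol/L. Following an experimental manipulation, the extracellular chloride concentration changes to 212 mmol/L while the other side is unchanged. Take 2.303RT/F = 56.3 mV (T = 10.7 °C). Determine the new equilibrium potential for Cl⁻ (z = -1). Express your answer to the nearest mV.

After the shift: [Cl⁻]_out = 212, [Cl⁻]_in = 29.3 mmol/L.
E_new = (56.3/-1)·log₁₀(212/29.3) = -56.30 · (0.8595) = -48.39 mV

-48 mV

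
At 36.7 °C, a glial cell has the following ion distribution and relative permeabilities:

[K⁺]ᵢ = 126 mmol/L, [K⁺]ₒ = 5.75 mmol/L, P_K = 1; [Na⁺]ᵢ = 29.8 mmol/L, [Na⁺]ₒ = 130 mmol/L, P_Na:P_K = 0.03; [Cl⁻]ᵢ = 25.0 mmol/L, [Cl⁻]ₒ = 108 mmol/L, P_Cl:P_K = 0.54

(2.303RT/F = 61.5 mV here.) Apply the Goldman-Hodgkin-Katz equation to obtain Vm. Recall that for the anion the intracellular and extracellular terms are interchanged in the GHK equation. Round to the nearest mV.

-56 mV

Vm = 61.5 · log₁₀[(Σ P·[cation]ₒ + Σ P·[anion]ᵢ) / (Σ P·[cation]ᵢ + Σ P·[anion]ₒ)]
Numerator = 1×5.75 + 0.03×130 + 0.54×25.0 = 23.15
Denominator = 1×126 + 0.03×29.8 + 0.54×108 = 185.2
Vm = 61.5 · log₁₀(0.12499) = 61.5 × (-0.9031) = -55.54 mV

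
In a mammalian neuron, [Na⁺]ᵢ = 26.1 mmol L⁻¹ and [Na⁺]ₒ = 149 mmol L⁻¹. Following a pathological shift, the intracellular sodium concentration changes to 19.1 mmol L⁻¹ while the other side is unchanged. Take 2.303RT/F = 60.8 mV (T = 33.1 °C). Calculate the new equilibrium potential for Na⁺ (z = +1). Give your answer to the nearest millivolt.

After the shift: [Na⁺]_out = 149, [Na⁺]_in = 19.1 mmol L⁻¹.
E_new = (60.8/1)·log₁₀(149/19.1) = 60.80 · (0.8922) = 54.24 mV

54 mV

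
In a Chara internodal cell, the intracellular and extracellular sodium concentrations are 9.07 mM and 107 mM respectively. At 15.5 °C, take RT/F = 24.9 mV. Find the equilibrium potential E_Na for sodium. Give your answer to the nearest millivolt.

61 mV

E = (24.9/z) · ln([Na⁺]_out/[Na⁺]_in) with z = +1.
= (24.9/1) · ln(107/9.07) = 24.90 · ln(11.8)
= 24.90 · (2.4679) = 61.45 mV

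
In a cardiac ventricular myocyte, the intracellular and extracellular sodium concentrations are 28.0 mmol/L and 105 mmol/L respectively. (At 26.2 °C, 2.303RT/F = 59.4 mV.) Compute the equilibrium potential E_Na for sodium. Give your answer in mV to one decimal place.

34.1 mV

E = (59.4/z) · log₁₀([Na⁺]_out/[Na⁺]_in) with z = +1.
= (59.4/1) · log₁₀(105/28.0) = 59.40 · log₁₀(3.75)
= 59.40 · (0.5740) = 34.10 mV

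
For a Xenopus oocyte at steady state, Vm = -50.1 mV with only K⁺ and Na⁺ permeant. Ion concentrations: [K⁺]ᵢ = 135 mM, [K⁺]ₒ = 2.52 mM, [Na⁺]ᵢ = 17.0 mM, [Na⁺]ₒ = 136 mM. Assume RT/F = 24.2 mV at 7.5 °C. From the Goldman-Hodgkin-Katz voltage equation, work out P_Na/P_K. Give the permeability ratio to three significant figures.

0.108

Let α = P_Na/P_K. GHK: Vm = 24.2·ln[(Kₒ + α·Naₒ)/(Kᵢ + α·Naᵢ)].
e^(Vm/24.2) = e^(-50.1/24.2) = 0.12615
So 0.12615·(Kᵢ + α·Naᵢ) = Kₒ + α·Naₒ → α = (0.12615·135.0 − 2.52) / (136.0 − 0.12615·17.0)
α = (17.03 − 2.52) / (136.0 − 2.145) = 14.51/133.9 = 0.1084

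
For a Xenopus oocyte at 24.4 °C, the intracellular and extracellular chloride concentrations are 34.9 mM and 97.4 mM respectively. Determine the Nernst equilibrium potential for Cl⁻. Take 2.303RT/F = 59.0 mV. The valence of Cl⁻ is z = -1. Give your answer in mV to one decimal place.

E = (59.0/z) · log₁₀([Cl⁻]_out/[Cl⁻]_in) with z = -1.
For an anion, dividing by z = -1 reverses the sign.
= (59.0/-1) · log₁₀(97.4/34.9) = -59.00 · log₁₀(2.791)
= -59.00 · (0.4457) = -26.30 mV

-26.3 mV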